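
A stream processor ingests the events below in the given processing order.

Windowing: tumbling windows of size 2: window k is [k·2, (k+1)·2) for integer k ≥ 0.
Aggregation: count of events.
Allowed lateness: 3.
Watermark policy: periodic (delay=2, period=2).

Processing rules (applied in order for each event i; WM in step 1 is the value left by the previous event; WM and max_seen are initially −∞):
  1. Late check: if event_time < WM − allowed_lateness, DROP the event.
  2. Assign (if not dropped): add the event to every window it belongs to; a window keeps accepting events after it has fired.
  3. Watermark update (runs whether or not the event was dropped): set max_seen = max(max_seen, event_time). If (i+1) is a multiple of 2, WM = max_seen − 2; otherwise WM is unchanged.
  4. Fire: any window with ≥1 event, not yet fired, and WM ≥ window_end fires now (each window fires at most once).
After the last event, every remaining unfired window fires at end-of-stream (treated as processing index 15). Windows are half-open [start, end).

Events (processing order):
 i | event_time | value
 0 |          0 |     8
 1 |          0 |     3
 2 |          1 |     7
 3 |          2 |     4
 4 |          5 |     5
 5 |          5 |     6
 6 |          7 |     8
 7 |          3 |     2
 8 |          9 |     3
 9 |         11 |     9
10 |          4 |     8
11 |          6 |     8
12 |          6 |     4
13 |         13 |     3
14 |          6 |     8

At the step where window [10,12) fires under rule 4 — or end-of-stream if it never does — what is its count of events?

i=0 t=0 v=8: → [0,2); WM=−∞
i=1 t=0 v=3: → [0,2); WM=-2
i=2 t=1 v=7: → [0,2); WM=-2
i=3 t=2 v=4: → [2,4); WM=0
i=4 t=5 v=5: → [4,6); WM=0
i=5 t=5 v=6: → [4,6); WM=3; [0,2) fires=3
i=6 t=7 v=8: → [6,8); WM=3
i=7 t=3 v=2: → [2,4); WM=5; [2,4) fires=2
i=8 t=9 v=3: → [8,10); WM=5
i=9 t=11 v=9: → [10,12); WM=9; [4,6) fires=2 [6,8) fires=1
i=10 t=4 v=8: DROP (t<9-3); WM=9
i=11 t=6 v=8: → [6,8); WM=9
i=12 t=6 v=4: → [6,8); WM=9
i=13 t=13 v=3: → [12,14); WM=11; [8,10) fires=1
i=14 t=6 v=8: DROP (t<11-3); WM=11

1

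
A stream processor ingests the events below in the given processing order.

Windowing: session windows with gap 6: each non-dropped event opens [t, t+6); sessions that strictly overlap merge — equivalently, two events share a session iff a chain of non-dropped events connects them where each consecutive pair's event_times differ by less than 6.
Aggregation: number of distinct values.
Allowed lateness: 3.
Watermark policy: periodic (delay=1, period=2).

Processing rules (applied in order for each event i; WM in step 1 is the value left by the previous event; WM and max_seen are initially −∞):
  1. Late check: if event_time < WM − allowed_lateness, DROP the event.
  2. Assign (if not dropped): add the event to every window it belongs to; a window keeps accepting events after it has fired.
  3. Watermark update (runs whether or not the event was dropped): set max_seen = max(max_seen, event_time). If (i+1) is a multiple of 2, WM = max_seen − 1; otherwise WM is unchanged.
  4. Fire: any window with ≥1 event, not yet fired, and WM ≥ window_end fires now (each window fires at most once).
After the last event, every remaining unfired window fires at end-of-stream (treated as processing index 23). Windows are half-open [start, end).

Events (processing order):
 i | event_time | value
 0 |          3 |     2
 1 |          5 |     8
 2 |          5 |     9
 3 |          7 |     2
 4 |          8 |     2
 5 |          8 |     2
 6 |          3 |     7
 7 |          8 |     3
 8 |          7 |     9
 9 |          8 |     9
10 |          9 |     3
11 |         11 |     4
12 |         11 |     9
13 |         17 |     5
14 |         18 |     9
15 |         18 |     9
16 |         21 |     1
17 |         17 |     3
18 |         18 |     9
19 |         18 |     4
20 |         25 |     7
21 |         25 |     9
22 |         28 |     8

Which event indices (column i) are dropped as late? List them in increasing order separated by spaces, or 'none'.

6

i=0 t=3 v=2: → [3,9); WM=−∞
i=1 t=5 v=8: → [3,11); WM=4
i=2 t=5 v=9: → [3,11); WM=4
i=3 t=7 v=2: → [3,13); WM=6
i=4 t=8 v=2: → [3,14); WM=6
i=5 t=8 v=2: → [3,14); WM=7
i=6 t=3 v=7: DROP (t<7-3); WM=7
i=7 t=8 v=3: → [3,14); WM=7
i=8 t=7 v=9: → [3,14); WM=7
i=9 t=8 v=9: → [3,14); WM=7
i=10 t=9 v=3: → [3,15); WM=7
i=11 t=11 v=4: → [3,17); WM=10
i=12 t=11 v=9: → [3,17); WM=10
i=13 t=17 v=5: → [17,23); WM=16
i=14 t=18 v=9: → [17,24); WM=16
i=15 t=18 v=9: → [17,24); WM=17
i=16 t=21 v=1: → [17,27); WM=17
i=17 t=17 v=3: → [17,27); WM=20
i=18 t=18 v=9: → [17,27); WM=20
i=19 t=18 v=4: → [17,27); WM=20
i=20 t=25 v=7: → [17,31); WM=20
i=21 t=25 v=9: → [17,31); WM=24
i=22 t=28 v=8: → [17,34); WM=24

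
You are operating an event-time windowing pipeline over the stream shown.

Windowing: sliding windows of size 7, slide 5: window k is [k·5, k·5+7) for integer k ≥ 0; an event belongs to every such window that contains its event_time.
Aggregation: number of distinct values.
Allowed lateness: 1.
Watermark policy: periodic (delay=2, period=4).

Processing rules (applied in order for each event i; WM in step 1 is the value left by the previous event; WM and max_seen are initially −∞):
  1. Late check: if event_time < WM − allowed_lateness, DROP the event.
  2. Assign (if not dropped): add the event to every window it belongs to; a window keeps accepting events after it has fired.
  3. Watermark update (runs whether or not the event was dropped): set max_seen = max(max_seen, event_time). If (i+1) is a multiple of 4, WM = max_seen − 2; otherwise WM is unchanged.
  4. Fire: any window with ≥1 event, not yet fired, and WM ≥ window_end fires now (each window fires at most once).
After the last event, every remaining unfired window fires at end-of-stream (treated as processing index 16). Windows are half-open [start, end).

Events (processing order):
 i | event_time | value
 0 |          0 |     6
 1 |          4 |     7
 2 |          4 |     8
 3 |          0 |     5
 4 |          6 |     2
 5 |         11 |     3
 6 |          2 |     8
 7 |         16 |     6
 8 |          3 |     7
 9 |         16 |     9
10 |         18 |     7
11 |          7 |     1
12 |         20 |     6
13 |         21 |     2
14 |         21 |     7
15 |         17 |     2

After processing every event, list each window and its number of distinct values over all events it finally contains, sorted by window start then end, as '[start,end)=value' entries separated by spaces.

i=0 t=0 v=6: → [0,7); WM=−∞
i=1 t=4 v=7: → [0,7); WM=−∞
i=2 t=4 v=8: → [0,7); WM=−∞
i=3 t=0 v=5: → [0,7); WM=2
i=4 t=6 v=2: → [5,12),[0,7); WM=2
i=5 t=11 v=3: → [10,17),[5,12); WM=2
i=6 t=2 v=8: → [0,7); WM=2
i=7 t=16 v=6: → [15,22),[10,17); WM=14; [0,7) fires=5 [5,12) fires=2
i=8 t=3 v=7: DROP (t<14-1); WM=14
i=9 t=16 v=9: → [15,22),[10,17); WM=14
i=10 t=18 v=7: → [15,22); WM=14
i=11 t=7 v=1: DROP (t<14-1); WM=16
i=12 t=20 v=6: → [20,27),[15,22); WM=16
i=13 t=21 v=2: → [20,27),[15,22); WM=16
i=14 t=21 v=7: → [20,27),[15,22); WM=16
i=15 t=17 v=2: → [15,22); WM=19; [10,17) fires=3

[0,7)=5 [5,12)=2 [10,17)=3 [15,22)=4 [20,27)=3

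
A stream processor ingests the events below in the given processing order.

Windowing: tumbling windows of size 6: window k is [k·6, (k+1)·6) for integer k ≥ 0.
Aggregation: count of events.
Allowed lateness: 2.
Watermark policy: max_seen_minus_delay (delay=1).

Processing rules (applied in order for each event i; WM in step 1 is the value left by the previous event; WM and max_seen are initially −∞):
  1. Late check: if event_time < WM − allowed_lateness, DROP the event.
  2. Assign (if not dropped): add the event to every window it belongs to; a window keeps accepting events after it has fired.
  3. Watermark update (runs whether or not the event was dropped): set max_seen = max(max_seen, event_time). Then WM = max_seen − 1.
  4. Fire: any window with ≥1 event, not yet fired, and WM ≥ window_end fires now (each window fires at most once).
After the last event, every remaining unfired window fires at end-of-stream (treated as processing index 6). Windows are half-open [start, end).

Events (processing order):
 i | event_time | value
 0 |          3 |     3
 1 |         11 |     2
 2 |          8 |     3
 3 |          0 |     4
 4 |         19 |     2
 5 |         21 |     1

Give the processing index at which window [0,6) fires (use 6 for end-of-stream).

1

i=0 t=3 v=3: → [0,6); WM=2
i=1 t=11 v=2: → [6,12); WM=10; [0,6) fires=1
i=2 t=8 v=3: → [6,12); WM=10
i=3 t=0 v=4: DROP (t<10-2); WM=10
i=4 t=19 v=2: → [18,24); WM=18; [6,12) fires=2
i=5 t=21 v=1: → [18,24); WM=20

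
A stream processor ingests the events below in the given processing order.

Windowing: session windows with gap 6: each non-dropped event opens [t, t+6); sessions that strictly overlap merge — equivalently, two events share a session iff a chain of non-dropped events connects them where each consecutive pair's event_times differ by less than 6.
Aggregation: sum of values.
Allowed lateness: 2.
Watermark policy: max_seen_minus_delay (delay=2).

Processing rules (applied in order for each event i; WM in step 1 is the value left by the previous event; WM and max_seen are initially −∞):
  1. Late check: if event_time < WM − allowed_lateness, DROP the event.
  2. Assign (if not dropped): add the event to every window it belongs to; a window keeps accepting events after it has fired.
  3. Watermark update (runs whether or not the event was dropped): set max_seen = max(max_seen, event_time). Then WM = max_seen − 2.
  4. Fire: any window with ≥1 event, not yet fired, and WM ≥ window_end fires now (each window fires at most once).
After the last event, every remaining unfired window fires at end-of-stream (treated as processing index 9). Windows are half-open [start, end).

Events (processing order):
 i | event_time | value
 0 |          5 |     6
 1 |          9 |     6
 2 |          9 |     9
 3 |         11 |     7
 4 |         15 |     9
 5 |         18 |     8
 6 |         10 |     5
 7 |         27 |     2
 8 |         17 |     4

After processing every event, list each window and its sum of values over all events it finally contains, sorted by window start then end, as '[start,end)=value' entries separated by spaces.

i=0 t=5 v=6: → [5,11); WM=3
i=1 t=9 v=6: → [5,15); WM=7
i=2 t=9 v=9: → [5,15); WM=7
i=3 t=11 v=7: → [5,17); WM=9
i=4 t=15 v=9: → [5,21); WM=13
i=5 t=18 v=8: → [5,24); WM=16
i=6 t=10 v=5: DROP (t<16-2); WM=16
i=7 t=27 v=2: → [27,33); WM=25
i=8 t=17 v=4: DROP (t<25-2); WM=25

[5,24)=45 [27,33)=2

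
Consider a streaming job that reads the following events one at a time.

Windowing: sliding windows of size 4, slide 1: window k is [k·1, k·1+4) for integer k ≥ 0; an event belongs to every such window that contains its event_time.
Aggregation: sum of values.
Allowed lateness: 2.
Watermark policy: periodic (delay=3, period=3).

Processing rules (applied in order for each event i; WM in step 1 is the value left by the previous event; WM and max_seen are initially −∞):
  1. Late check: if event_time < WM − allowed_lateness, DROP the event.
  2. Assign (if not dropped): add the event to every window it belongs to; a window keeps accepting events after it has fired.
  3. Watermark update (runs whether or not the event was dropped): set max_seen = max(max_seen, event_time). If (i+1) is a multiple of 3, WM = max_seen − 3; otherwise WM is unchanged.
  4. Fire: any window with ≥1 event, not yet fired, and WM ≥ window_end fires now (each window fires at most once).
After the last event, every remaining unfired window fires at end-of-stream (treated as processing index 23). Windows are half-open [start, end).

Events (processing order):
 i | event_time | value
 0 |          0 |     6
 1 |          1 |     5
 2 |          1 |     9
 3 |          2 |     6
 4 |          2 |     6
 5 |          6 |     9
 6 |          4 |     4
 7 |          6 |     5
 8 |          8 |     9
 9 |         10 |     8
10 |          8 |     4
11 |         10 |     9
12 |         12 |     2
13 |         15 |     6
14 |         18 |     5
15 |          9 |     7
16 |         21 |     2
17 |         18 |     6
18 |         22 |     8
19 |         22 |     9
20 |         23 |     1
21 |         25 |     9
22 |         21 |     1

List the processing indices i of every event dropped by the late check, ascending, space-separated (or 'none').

i=0 t=0 v=6: → [0,4); WM=−∞
i=1 t=1 v=5: → [1,5),[0,4); WM=−∞
i=2 t=1 v=9: → [1,5),[0,4); WM=-2
i=3 t=2 v=6: → [2,6),[1,5),[0,4); WM=-2
i=4 t=2 v=6: → [2,6),[1,5),[0,4); WM=-2
i=5 t=6 v=9: → [6,10),[5,9),[4,8),[3,7); WM=3
i=6 t=4 v=4: → [4,8),[3,7),[2,6),[1,5); WM=3
i=7 t=6 v=5: → [6,10),[5,9),[4,8),[3,7); WM=3
i=8 t=8 v=9: → [8,12),[7,11),[6,10),[5,9); WM=5; [0,4) fires=32 [1,5) fires=30
i=9 t=10 v=8: → [10,14),[9,13),[8,12),[7,11); WM=5
i=10 t=8 v=4: → [8,12),[7,11),[6,10),[5,9); WM=5
i=11 t=10 v=9: → [10,14),[9,13),[8,12),[7,11); WM=7; [2,6) fires=16 [3,7) fires=18
i=12 t=12 v=2: → [12,16),[11,15),[10,14),[9,13); WM=7
i=13 t=15 v=6: → [15,19),[14,18),[13,17),[12,16); WM=7
i=14 t=18 v=5: → [18,22),[17,21),[16,20),[15,19); WM=15; [4,8) fires=18 [5,9) fires=27 [6,10) fires=27 [7,11) fires=30 [8,12) fires=30 [9,13) fires=19 [10,14) fires=19 [11,15) fires=2
i=15 t=9 v=7: DROP (t<15-2); WM=15
i=16 t=21 v=2: → [21,25),[20,24),[19,23),[18,22); WM=15
i=17 t=18 v=6: → [18,22),[17,21),[16,20),[15,19); WM=18; [12,16) fires=8 [13,17) fires=6 [14,18) fires=6
i=18 t=22 v=8: → [22,26),[21,25),[20,24),[19,23); WM=18
i=19 t=22 v=9: → [22,26),[21,25),[20,24),[19,23); WM=18
i=20 t=23 v=1: → [23,27),[22,26),[21,25),[20,24); WM=20; [15,19) fires=17 [16,20) fires=11
i=21 t=25 v=9: → [25,29),[24,28),[23,27),[22,26); WM=20
i=22 t=21 v=1: → [21,25),[20,24),[19,23),[18,22); WM=20

15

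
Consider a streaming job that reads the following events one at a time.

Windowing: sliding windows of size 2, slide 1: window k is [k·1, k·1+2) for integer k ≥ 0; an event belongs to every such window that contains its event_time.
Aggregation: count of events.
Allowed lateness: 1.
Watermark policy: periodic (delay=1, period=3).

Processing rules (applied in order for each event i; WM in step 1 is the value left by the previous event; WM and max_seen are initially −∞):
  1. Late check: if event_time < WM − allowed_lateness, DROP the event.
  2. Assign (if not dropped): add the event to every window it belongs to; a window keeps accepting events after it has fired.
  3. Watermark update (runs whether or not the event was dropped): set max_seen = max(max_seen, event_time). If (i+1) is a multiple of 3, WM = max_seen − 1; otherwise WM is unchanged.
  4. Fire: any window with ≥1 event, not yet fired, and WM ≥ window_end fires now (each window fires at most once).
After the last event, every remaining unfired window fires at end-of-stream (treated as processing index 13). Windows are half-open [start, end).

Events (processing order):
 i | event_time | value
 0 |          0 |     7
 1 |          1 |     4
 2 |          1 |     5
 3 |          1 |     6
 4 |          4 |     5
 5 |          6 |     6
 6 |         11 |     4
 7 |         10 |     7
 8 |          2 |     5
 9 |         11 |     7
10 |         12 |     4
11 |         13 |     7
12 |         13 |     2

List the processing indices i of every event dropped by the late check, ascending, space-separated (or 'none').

i=0 t=0 v=7: → [0,2); WM=−∞
i=1 t=1 v=4: → [1,3),[0,2); WM=−∞
i=2 t=1 v=5: → [1,3),[0,2); WM=0
i=3 t=1 v=6: → [1,3),[0,2); WM=0
i=4 t=4 v=5: → [4,6),[3,5); WM=0
i=5 t=6 v=6: → [6,8),[5,7); WM=5; [0,2) fires=4 [1,3) fires=3 [3,5) fires=1
i=6 t=11 v=4: → [11,13),[10,12); WM=5
i=7 t=10 v=7: → [10,12),[9,11); WM=5
i=8 t=2 v=5: DROP (t<5-1); WM=10; [4,6) fires=1 [5,7) fires=1 [6,8) fires=1
i=9 t=11 v=7: → [11,13),[10,12); WM=10
i=10 t=12 v=4: → [12,14),[11,13); WM=10
i=11 t=13 v=7: → [13,15),[12,14); WM=12; [9,11) fires=1 [10,12) fires=3
i=12 t=13 v=2: → [13,15),[12,14); WM=12

8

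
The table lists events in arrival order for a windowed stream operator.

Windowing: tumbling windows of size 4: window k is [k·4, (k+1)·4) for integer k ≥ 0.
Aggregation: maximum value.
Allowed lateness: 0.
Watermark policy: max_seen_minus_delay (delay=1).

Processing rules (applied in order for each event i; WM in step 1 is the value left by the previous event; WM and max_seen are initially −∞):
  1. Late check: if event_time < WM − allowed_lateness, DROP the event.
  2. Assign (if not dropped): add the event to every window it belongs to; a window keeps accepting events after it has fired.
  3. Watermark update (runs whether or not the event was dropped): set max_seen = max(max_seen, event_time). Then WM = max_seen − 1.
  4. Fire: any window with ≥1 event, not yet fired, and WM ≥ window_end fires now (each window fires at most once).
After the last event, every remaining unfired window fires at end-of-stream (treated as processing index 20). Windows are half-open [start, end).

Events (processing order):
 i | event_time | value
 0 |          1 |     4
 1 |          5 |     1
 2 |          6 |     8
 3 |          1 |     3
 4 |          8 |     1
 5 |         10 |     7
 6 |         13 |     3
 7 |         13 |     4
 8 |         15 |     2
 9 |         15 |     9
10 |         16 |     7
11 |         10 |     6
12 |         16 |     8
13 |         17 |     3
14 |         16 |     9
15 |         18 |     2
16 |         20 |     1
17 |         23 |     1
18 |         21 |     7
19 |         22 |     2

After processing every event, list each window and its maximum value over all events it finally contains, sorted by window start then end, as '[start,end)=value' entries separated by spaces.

[0,4)=4 [4,8)=8 [8,12)=7 [12,16)=9 [16,20)=9 [20,24)=2

i=0 t=1 v=4: → [0,4); WM=0
i=1 t=5 v=1: → [4,8); WM=4; [0,4) fires=4
i=2 t=6 v=8: → [4,8); WM=5
i=3 t=1 v=3: DROP (t<5-0); WM=5
i=4 t=8 v=1: → [8,12); WM=7
i=5 t=10 v=7: → [8,12); WM=9; [4,8) fires=8
i=6 t=13 v=3: → [12,16); WM=12; [8,12) fires=7
i=7 t=13 v=4: → [12,16); WM=12
i=8 t=15 v=2: → [12,16); WM=14
i=9 t=15 v=9: → [12,16); WM=14
i=10 t=16 v=7: → [16,20); WM=15
i=11 t=10 v=6: DROP (t<15-0); WM=15
i=12 t=16 v=8: → [16,20); WM=15
i=13 t=17 v=3: → [16,20); WM=16; [12,16) fires=9
i=14 t=16 v=9: → [16,20); WM=16
i=15 t=18 v=2: → [16,20); WM=17
i=16 t=20 v=1: → [20,24); WM=19
i=17 t=23 v=1: → [20,24); WM=22; [16,20) fires=9
i=18 t=21 v=7: DROP (t<22-0); WM=22
i=19 t=22 v=2: → [20,24); WM=22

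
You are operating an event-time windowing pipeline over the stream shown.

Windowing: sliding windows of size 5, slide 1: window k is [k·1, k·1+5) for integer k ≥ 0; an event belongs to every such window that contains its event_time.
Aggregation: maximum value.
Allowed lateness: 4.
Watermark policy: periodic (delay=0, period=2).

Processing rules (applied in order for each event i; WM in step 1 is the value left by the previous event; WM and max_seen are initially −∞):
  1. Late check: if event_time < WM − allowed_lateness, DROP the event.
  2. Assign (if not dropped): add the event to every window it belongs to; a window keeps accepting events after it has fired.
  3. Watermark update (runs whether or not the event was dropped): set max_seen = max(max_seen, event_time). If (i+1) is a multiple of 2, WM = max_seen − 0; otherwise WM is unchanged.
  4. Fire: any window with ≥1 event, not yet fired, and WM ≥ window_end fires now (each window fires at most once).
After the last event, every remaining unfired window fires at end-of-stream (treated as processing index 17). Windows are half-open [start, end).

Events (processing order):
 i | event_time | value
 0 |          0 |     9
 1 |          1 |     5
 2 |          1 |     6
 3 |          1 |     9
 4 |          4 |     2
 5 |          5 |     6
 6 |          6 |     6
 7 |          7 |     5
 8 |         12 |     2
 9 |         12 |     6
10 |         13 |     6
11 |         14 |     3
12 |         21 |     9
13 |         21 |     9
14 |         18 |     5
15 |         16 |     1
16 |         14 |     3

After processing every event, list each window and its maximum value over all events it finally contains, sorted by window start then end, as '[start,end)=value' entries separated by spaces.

i=0 t=0 v=9: → [0,5); WM=−∞
i=1 t=1 v=5: → [1,6),[0,5); WM=1
i=2 t=1 v=6: → [1,6),[0,5); WM=1
i=3 t=1 v=9: → [1,6),[0,5); WM=1
i=4 t=4 v=2: → [4,9),[3,8),[2,7),[1,6),[0,5); WM=1
i=5 t=5 v=6: → [5,10),[4,9),[3,8),[2,7),[1,6); WM=5; [0,5) fires=9
i=6 t=6 v=6: → [6,11),[5,10),[4,9),[3,8),[2,7); WM=5
i=7 t=7 v=5: → [7,12),[6,11),[5,10),[4,9),[3,8); WM=7; [1,6) fires=9 [2,7) fires=6
i=8 t=12 v=2: → [12,17),[11,16),[10,15),[9,14),[8,13); WM=7
i=9 t=12 v=6: → [12,17),[11,16),[10,15),[9,14),[8,13); WM=12; [3,8) fires=6 [4,9) fires=6 [5,10) fires=6 [6,11) fires=6 [7,12) fires=5
i=10 t=13 v=6: → [13,18),[12,17),[11,16),[10,15),[9,14); WM=12
i=11 t=14 v=3: → [14,19),[13,18),[12,17),[11,16),[10,15); WM=14; [8,13) fires=6 [9,14) fires=6
i=12 t=21 v=9: → [21,26),[20,25),[19,24),[18,23),[17,22); WM=14
i=13 t=21 v=9: → [21,26),[20,25),[19,24),[18,23),[17,22); WM=21; [10,15) fires=6 [11,16) fires=6 [12,17) fires=6 [13,18) fires=6 [14,19) fires=3
i=14 t=18 v=5: → [18,23),[17,22),[16,21),[15,20),[14,19); WM=21; [15,20) fires=5 [16,21) fires=5
i=15 t=16 v=1: DROP (t<21-4); WM=21
i=16 t=14 v=3: DROP (t<21-4); WM=21

[0,5)=9 [1,6)=9 [2,7)=6 [3,8)=6 [4,9)=6 [5,10)=6 [6,11)=6 [7,12)=5 [8,13)=6 [9,14)=6 [10,15)=6 [11,16)=6 [12,17)=6 [13,18)=6 [14,19)=5 [15,20)=5 [16,21)=5 [17,22)=9 [18,23)=9 [19,24)=9 [20,25)=9 [21,26)=9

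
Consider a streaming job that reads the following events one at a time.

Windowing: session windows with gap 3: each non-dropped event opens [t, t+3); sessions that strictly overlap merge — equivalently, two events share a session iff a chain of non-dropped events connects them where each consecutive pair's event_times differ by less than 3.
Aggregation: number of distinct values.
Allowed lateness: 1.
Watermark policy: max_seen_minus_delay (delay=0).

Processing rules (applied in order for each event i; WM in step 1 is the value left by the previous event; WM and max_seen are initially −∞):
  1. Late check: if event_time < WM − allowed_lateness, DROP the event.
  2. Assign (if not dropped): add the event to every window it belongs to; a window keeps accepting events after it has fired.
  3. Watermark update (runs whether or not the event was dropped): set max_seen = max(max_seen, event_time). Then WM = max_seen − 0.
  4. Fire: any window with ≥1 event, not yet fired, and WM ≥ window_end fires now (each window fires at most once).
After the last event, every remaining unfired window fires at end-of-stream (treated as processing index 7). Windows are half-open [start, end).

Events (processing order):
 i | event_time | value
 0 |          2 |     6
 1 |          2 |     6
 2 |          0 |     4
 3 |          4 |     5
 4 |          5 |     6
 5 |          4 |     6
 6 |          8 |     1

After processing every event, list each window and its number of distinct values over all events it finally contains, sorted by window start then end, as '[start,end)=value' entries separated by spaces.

i=0 t=2 v=6: → [2,5); WM=2
i=1 t=2 v=6: → [2,5); WM=2
i=2 t=0 v=4: DROP (t<2-1); WM=2
i=3 t=4 v=5: → [2,7); WM=4
i=4 t=5 v=6: → [2,8); WM=5
i=5 t=4 v=6: → [2,8); WM=5
i=6 t=8 v=1: → [8,11); WM=8

[2,8)=2 [8,11)=1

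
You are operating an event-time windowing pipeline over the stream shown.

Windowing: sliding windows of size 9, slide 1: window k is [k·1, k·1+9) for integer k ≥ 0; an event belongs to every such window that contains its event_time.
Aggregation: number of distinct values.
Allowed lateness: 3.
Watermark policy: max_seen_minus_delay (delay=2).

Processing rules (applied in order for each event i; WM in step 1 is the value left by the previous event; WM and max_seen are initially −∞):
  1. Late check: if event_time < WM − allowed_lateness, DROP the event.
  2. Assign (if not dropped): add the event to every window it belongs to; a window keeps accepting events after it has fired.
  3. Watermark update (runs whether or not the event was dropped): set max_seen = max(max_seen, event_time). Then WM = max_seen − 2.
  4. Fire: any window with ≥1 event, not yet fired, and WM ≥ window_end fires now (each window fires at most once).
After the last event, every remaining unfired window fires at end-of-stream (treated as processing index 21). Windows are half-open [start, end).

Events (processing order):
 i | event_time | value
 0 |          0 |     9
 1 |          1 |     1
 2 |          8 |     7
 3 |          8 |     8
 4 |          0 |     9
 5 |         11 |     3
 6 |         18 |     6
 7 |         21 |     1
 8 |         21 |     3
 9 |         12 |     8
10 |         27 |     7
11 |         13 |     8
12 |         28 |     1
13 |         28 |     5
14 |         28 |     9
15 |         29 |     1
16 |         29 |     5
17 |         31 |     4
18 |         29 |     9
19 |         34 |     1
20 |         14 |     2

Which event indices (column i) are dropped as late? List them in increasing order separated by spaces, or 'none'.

4 9 11 20

i=0 t=0 v=9: → [0,9); WM=-2
i=1 t=1 v=1: → [1,10),[0,9); WM=-1
i=2 t=8 v=7: → [8,17),[7,16),[6,15),[5,14),[4,13),[3,12),[2,11),[1,10),[0,9); WM=6
i=3 t=8 v=8: → [8,17),[7,16),[6,15),[5,14),[4,13),[3,12),[2,11),[1,10),[0,9); WM=6
i=4 t=0 v=9: DROP (t<6-3); WM=6
i=5 t=11 v=3: → [11,20),[10,19),[9,18),[8,17),[7,16),[6,15),[5,14),[4,13),[3,12); WM=9; [0,9) fires=4
i=6 t=18 v=6: → [18,27),[17,26),[16,25),[15,24),[14,23),[13,22),[12,21),[11,20),[10,19); WM=16; [1,10) fires=3 [2,11) fires=2 [3,12) fires=3 [4,13) fires=3 [5,14) fires=3 [6,15) fires=3 [7,16) fires=3
i=7 t=21 v=1: → [21,30),[20,29),[19,28),[18,27),[17,26),[16,25),[15,24),[14,23),[13,22); WM=19; [8,17) fires=3 [9,18) fires=1 [10,19) fires=2
i=8 t=21 v=3: → [21,30),[20,29),[19,28),[18,27),[17,26),[16,25),[15,24),[14,23),[13,22); WM=19
i=9 t=12 v=8: DROP (t<19-3); WM=19
i=10 t=27 v=7: → [27,36),[26,35),[25,34),[24,33),[23,32),[22,31),[21,30),[20,29),[19,28); WM=25; [11,20) fires=2 [12,21) fires=1 [13,22) fires=3 [14,23) fires=3 [15,24) fires=3 [16,25) fires=3
i=11 t=13 v=8: DROP (t<25-3); WM=25
i=12 t=28 v=1: → [28,37),[27,36),[26,35),[25,34),[24,33),[23,32),[22,31),[21,30),[20,29); WM=26; [17,26) fires=3
i=13 t=28 v=5: → [28,37),[27,36),[26,35),[25,34),[24,33),[23,32),[22,31),[21,30),[20,29); WM=26
i=14 t=28 v=9: → [28,37),[27,36),[26,35),[25,34),[24,33),[23,32),[22,31),[21,30),[20,29); WM=26
i=15 t=29 v=1: → [29,38),[28,37),[27,36),[26,35),[25,34),[24,33),[23,32),[22,31),[21,30); WM=27; [18,27) fires=3
i=16 t=29 v=5: → [29,38),[28,37),[27,36),[26,35),[25,34),[24,33),[23,32),[22,31),[21,30); WM=27
i=17 t=31 v=4: → [31,40),[30,39),[29,38),[28,37),[27,36),[26,35),[25,34),[24,33),[23,32); WM=29; [19,28) fires=3 [20,29) fires=5
i=18 t=29 v=9: → [29,38),[28,37),[27,36),[26,35),[25,34),[24,33),[23,32),[22,31),[21,30); WM=29
i=19 t=34 v=1: → [34,43),[33,42),[32,41),[31,40),[30,39),[29,38),[28,37),[27,36),[26,35); WM=32; [21,30) fires=5 [22,31) fires=4 [23,32) fires=5
i=20 t=14 v=2: DROP (t<32-3); WM=32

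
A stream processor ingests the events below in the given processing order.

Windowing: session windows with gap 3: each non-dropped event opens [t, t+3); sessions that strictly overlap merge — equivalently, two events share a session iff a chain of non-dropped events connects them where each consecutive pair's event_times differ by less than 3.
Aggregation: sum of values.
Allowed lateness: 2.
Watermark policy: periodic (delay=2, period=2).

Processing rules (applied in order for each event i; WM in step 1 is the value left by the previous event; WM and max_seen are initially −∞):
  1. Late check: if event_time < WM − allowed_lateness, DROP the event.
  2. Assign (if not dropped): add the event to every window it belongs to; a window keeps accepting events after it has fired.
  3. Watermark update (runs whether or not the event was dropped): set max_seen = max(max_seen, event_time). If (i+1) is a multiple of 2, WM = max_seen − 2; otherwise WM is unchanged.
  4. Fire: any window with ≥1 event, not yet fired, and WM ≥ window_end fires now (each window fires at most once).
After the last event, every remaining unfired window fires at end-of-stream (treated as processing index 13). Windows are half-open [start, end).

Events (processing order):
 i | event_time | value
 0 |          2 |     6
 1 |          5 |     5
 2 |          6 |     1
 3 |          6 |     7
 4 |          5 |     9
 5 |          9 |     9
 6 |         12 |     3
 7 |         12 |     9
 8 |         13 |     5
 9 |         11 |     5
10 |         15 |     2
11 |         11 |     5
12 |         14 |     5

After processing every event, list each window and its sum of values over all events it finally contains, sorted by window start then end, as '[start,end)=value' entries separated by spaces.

i=0 t=2 v=6: → [2,5); WM=−∞
i=1 t=5 v=5: → [5,8); WM=3
i=2 t=6 v=1: → [5,9); WM=3
i=3 t=6 v=7: → [5,9); WM=4
i=4 t=5 v=9: → [5,9); WM=4
i=5 t=9 v=9: → [9,12); WM=7
i=6 t=12 v=3: → [12,15); WM=7
i=7 t=12 v=9: → [12,15); WM=10
i=8 t=13 v=5: → [12,16); WM=10
i=9 t=11 v=5: → [9,16); WM=11
i=10 t=15 v=2: → [9,18); WM=11
i=11 t=11 v=5: → [9,18); WM=13
i=12 t=14 v=5: → [9,18); WM=13

[2,5)=6 [5,9)=22 [9,18)=43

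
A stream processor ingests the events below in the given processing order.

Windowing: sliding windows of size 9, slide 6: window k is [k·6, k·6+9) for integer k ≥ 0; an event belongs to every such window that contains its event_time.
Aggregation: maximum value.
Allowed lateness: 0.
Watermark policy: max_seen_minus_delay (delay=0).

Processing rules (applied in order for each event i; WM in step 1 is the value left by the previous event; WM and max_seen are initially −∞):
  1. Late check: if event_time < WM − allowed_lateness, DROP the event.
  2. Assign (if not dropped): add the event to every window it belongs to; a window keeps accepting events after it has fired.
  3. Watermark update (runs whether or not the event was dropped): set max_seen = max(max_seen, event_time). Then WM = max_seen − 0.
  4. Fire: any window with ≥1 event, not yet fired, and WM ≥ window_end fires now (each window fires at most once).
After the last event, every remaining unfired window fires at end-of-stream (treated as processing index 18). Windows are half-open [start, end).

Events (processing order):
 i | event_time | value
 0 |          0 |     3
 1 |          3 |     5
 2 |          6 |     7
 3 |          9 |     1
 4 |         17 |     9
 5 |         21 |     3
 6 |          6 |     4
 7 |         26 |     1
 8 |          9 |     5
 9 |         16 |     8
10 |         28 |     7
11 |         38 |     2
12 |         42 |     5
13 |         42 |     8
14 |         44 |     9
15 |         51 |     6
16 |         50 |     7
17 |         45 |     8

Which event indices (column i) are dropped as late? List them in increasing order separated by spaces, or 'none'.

i=0 t=0 v=3: → [0,9); WM=0
i=1 t=3 v=5: → [0,9); WM=3
i=2 t=6 v=7: → [6,15),[0,9); WM=6
i=3 t=9 v=1: → [6,15); WM=9; [0,9) fires=7
i=4 t=17 v=9: → [12,21); WM=17; [6,15) fires=7
i=5 t=21 v=3: → [18,27); WM=21; [12,21) fires=9
i=6 t=6 v=4: DROP (t<21-0); WM=21
i=7 t=26 v=1: → [24,33),[18,27); WM=26
i=8 t=9 v=5: DROP (t<26-0); WM=26
i=9 t=16 v=8: DROP (t<26-0); WM=26
i=10 t=28 v=7: → [24,33); WM=28; [18,27) fires=3
i=11 t=38 v=2: → [36,45),[30,39); WM=38; [24,33) fires=7
i=12 t=42 v=5: → [42,51),[36,45); WM=42; [30,39) fires=2
i=13 t=42 v=8: → [42,51),[36,45); WM=42
i=14 t=44 v=9: → [42,51),[36,45); WM=44
i=15 t=51 v=6: → [48,57); WM=51; [36,45) fires=9 [42,51) fires=9
i=16 t=50 v=7: DROP (t<51-0); WM=51
i=17 t=45 v=8: DROP (t<51-0); WM=51

6 8 9 16 17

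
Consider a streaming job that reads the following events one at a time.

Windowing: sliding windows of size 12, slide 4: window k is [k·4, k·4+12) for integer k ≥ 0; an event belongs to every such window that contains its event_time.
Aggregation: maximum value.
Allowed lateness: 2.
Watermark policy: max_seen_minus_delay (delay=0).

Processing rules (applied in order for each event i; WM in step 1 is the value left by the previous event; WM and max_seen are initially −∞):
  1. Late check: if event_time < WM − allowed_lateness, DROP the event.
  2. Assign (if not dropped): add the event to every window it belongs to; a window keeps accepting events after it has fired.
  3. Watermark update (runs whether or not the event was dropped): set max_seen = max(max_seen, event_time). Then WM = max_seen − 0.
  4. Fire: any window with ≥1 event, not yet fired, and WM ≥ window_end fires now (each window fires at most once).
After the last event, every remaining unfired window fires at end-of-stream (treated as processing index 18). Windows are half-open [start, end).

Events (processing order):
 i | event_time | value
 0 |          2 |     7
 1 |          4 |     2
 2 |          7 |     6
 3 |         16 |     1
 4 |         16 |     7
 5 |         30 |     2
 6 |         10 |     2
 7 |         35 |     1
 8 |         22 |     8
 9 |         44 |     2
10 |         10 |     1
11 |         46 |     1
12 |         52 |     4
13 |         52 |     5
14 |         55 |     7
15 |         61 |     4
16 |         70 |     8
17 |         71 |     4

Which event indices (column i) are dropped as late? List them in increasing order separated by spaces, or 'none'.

6 8 10

i=0 t=2 v=7: → [0,12); WM=2
i=1 t=4 v=2: → [4,16),[0,12); WM=4
i=2 t=7 v=6: → [4,16),[0,12); WM=7
i=3 t=16 v=1: → [16,28),[12,24),[8,20); WM=16; [0,12) fires=7 [4,16) fires=6
i=4 t=16 v=7: → [16,28),[12,24),[8,20); WM=16
i=5 t=30 v=2: → [28,40),[24,36),[20,32); WM=30; [8,20) fires=7 [12,24) fires=7 [16,28) fires=7
i=6 t=10 v=2: DROP (t<30-2); WM=30
i=7 t=35 v=1: → [32,44),[28,40),[24,36); WM=35; [20,32) fires=2
i=8 t=22 v=8: DROP (t<35-2); WM=35
i=9 t=44 v=2: → [44,56),[40,52),[36,48); WM=44; [24,36) fires=2 [28,40) fires=2 [32,44) fires=1
i=10 t=10 v=1: DROP (t<44-2); WM=44
i=11 t=46 v=1: → [44,56),[40,52),[36,48); WM=46
i=12 t=52 v=4: → [52,64),[48,60),[44,56); WM=52; [36,48) fires=2 [40,52) fires=2
i=13 t=52 v=5: → [52,64),[48,60),[44,56); WM=52
i=14 t=55 v=7: → [52,64),[48,60),[44,56); WM=55
i=15 t=61 v=4: → [60,72),[56,68),[52,64); WM=61; [44,56) fires=7 [48,60) fires=7
i=16 t=70 v=8: → [68,80),[64,76),[60,72); WM=70; [52,64) fires=7 [56,68) fires=4
i=17 t=71 v=4: → [68,80),[64,76),[60,72); WM=71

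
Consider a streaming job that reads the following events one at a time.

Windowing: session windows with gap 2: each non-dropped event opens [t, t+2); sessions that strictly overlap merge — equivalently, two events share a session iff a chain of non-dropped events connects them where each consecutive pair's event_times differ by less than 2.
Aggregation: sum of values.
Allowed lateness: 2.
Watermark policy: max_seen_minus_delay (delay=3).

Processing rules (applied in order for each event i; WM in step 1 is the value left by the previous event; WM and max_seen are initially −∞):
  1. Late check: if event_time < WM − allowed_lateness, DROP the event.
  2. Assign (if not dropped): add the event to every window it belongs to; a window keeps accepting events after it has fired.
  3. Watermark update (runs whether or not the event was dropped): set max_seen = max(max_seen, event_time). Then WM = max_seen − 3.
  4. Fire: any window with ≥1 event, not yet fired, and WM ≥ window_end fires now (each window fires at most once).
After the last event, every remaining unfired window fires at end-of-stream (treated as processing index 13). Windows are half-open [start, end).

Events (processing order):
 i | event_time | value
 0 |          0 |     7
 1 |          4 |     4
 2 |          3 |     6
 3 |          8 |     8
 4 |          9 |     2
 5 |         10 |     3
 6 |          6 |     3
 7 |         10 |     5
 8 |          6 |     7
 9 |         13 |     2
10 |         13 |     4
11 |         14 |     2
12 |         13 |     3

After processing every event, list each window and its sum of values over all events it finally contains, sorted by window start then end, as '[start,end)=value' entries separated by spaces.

i=0 t=0 v=7: → [0,2); WM=-3
i=1 t=4 v=4: → [4,6); WM=1
i=2 t=3 v=6: → [3,6); WM=1
i=3 t=8 v=8: → [8,10); WM=5
i=4 t=9 v=2: → [8,11); WM=6
i=5 t=10 v=3: → [8,12); WM=7
i=6 t=6 v=3: → [6,8); WM=7
i=7 t=10 v=5: → [8,12); WM=7
i=8 t=6 v=7: → [6,8); WM=7
i=9 t=13 v=2: → [13,15); WM=10
i=10 t=13 v=4: → [13,15); WM=10
i=11 t=14 v=2: → [13,16); WM=11
i=12 t=13 v=3: → [13,16); WM=11

[0,2)=7 [3,6)=10 [6,8)=10 [8,12)=18 [13,16)=11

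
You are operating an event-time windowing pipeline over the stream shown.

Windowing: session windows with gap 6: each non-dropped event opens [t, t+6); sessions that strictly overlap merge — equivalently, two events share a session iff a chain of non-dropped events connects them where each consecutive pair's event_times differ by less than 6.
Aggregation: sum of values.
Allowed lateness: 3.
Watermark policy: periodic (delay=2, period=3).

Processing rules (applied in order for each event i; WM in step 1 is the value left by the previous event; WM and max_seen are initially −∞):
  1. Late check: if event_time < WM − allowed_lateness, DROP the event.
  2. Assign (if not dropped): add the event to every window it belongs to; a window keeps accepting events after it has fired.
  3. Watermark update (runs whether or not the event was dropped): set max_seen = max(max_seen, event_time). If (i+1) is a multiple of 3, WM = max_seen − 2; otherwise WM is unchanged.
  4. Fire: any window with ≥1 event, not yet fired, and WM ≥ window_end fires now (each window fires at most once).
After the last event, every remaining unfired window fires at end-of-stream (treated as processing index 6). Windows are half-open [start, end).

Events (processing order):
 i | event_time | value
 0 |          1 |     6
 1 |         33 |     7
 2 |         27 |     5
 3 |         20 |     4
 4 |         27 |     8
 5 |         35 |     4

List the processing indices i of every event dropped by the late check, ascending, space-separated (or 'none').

3 4

i=0 t=1 v=6: → [1,7); WM=−∞
i=1 t=33 v=7: → [33,39); WM=−∞
i=2 t=27 v=5: → [27,33); WM=31
i=3 t=20 v=4: DROP (t<31-3); WM=31
i=4 t=27 v=8: DROP (t<31-3); WM=31
i=5 t=35 v=4: → [33,41); WM=33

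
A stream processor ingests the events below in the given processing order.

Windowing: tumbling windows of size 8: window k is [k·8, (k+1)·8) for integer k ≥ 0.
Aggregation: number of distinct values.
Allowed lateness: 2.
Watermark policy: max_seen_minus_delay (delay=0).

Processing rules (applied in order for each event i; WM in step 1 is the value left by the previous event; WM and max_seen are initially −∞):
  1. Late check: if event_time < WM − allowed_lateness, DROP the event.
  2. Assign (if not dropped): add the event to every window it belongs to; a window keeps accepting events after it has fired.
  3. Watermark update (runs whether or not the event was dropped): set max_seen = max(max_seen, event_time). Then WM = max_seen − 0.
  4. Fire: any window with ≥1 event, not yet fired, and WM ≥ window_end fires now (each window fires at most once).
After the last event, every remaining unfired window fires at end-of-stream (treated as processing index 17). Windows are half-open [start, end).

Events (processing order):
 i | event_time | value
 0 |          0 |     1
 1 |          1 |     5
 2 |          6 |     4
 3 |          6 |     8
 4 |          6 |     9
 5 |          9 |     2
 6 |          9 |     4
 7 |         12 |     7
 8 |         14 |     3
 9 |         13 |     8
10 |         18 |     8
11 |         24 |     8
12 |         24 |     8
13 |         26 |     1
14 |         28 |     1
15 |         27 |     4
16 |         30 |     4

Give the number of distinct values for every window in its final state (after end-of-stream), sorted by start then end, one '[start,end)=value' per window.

i=0 t=0 v=1: → [0,8); WM=0
i=1 t=1 v=5: → [0,8); WM=1
i=2 t=6 v=4: → [0,8); WM=6
i=3 t=6 v=8: → [0,8); WM=6
i=4 t=6 v=9: → [0,8); WM=6
i=5 t=9 v=2: → [8,16); WM=9; [0,8) fires=5
i=6 t=9 v=4: → [8,16); WM=9
i=7 t=12 v=7: → [8,16); WM=12
i=8 t=14 v=3: → [8,16); WM=14
i=9 t=13 v=8: → [8,16); WM=14
i=10 t=18 v=8: → [16,24); WM=18; [8,16) fires=5
i=11 t=24 v=8: → [24,32); WM=24; [16,24) fires=1
i=12 t=24 v=8: → [24,32); WM=24
i=13 t=26 v=1: → [24,32); WM=26
i=14 t=28 v=1: → [24,32); WM=28
i=15 t=27 v=4: → [24,32); WM=28
i=16 t=30 v=4: → [24,32); WM=30

[0,8)=5 [8,16)=5 [16,24)=1 [24,32)=3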